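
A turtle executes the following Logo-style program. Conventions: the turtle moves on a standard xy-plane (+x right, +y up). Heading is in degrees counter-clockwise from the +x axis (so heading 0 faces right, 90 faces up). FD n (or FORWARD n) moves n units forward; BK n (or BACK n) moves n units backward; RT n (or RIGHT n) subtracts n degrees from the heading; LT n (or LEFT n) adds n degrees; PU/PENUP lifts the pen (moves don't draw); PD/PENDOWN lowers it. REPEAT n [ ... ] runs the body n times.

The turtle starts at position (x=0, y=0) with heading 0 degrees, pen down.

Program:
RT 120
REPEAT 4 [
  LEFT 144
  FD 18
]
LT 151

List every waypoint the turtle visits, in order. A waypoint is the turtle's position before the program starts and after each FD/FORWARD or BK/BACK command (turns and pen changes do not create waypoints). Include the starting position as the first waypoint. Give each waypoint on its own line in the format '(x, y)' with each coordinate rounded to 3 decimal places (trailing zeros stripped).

Executing turtle program step by step:
Start: pos=(0,0), heading=0, pen down
RT 120: heading 0 -> 240
REPEAT 4 [
  -- iteration 1/4 --
  LT 144: heading 240 -> 24
  FD 18: (0,0) -> (16.444,7.321) [heading=24, draw]
  -- iteration 2/4 --
  LT 144: heading 24 -> 168
  FD 18: (16.444,7.321) -> (-1.163,11.064) [heading=168, draw]
  -- iteration 3/4 --
  LT 144: heading 168 -> 312
  FD 18: (-1.163,11.064) -> (10.882,-2.313) [heading=312, draw]
  -- iteration 4/4 --
  LT 144: heading 312 -> 96
  FD 18: (10.882,-2.313) -> (9,15.588) [heading=96, draw]
]
LT 151: heading 96 -> 247
Final: pos=(9,15.588), heading=247, 4 segment(s) drawn
Waypoints (5 total):
(0, 0)
(16.444, 7.321)
(-1.163, 11.064)
(10.882, -2.313)
(9, 15.588)

Answer: (0, 0)
(16.444, 7.321)
(-1.163, 11.064)
(10.882, -2.313)
(9, 15.588)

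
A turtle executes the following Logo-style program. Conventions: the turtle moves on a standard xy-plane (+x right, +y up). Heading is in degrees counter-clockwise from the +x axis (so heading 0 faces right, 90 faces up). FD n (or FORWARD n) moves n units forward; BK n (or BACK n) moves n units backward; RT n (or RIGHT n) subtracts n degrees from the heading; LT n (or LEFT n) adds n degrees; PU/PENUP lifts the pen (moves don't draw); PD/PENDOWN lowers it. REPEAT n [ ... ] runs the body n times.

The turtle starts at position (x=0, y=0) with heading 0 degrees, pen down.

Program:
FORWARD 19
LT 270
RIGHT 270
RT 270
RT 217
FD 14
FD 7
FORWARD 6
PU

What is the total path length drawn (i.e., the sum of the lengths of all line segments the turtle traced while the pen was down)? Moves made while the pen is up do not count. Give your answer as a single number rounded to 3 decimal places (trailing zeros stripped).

Answer: 46

Derivation:
Executing turtle program step by step:
Start: pos=(0,0), heading=0, pen down
FD 19: (0,0) -> (19,0) [heading=0, draw]
LT 270: heading 0 -> 270
RT 270: heading 270 -> 0
RT 270: heading 0 -> 90
RT 217: heading 90 -> 233
FD 14: (19,0) -> (10.575,-11.181) [heading=233, draw]
FD 7: (10.575,-11.181) -> (6.362,-16.771) [heading=233, draw]
FD 6: (6.362,-16.771) -> (2.751,-21.563) [heading=233, draw]
PU: pen up
Final: pos=(2.751,-21.563), heading=233, 4 segment(s) drawn

Segment lengths:
  seg 1: (0,0) -> (19,0), length = 19
  seg 2: (19,0) -> (10.575,-11.181), length = 14
  seg 3: (10.575,-11.181) -> (6.362,-16.771), length = 7
  seg 4: (6.362,-16.771) -> (2.751,-21.563), length = 6
Total = 46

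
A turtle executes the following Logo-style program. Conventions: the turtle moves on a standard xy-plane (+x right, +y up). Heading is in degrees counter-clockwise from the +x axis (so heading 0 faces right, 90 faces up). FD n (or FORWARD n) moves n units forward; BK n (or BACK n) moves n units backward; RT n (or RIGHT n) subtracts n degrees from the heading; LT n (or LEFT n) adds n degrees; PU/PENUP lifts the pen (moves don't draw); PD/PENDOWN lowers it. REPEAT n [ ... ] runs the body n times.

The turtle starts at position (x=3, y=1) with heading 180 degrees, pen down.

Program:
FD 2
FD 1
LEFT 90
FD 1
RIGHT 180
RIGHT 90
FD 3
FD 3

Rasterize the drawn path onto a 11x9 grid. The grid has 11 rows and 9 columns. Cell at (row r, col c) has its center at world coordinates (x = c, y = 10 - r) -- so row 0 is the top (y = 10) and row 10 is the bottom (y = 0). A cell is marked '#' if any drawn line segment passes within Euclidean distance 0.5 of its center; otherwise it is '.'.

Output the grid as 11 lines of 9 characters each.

Answer: .........
.........
.........
.........
.........
.........
.........
.........
.........
####.....
#######..

Derivation:
Segment 0: (3,1) -> (1,1)
Segment 1: (1,1) -> (0,1)
Segment 2: (0,1) -> (-0,0)
Segment 3: (-0,0) -> (3,0)
Segment 4: (3,0) -> (6,0)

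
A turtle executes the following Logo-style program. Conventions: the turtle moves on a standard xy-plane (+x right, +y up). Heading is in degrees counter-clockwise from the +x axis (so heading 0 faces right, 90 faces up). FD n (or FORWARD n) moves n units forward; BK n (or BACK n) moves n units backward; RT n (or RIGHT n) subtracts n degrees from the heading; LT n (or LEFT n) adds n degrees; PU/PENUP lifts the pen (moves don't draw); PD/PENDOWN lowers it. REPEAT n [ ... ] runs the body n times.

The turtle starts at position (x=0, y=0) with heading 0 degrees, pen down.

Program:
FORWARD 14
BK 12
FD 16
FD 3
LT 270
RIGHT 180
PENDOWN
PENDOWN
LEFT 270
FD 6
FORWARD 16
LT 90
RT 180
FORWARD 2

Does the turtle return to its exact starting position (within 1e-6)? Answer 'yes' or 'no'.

Executing turtle program step by step:
Start: pos=(0,0), heading=0, pen down
FD 14: (0,0) -> (14,0) [heading=0, draw]
BK 12: (14,0) -> (2,0) [heading=0, draw]
FD 16: (2,0) -> (18,0) [heading=0, draw]
FD 3: (18,0) -> (21,0) [heading=0, draw]
LT 270: heading 0 -> 270
RT 180: heading 270 -> 90
PD: pen down
PD: pen down
LT 270: heading 90 -> 0
FD 6: (21,0) -> (27,0) [heading=0, draw]
FD 16: (27,0) -> (43,0) [heading=0, draw]
LT 90: heading 0 -> 90
RT 180: heading 90 -> 270
FD 2: (43,0) -> (43,-2) [heading=270, draw]
Final: pos=(43,-2), heading=270, 7 segment(s) drawn

Start position: (0, 0)
Final position: (43, -2)
Distance = 43.046; >= 1e-6 -> NOT closed

Answer: no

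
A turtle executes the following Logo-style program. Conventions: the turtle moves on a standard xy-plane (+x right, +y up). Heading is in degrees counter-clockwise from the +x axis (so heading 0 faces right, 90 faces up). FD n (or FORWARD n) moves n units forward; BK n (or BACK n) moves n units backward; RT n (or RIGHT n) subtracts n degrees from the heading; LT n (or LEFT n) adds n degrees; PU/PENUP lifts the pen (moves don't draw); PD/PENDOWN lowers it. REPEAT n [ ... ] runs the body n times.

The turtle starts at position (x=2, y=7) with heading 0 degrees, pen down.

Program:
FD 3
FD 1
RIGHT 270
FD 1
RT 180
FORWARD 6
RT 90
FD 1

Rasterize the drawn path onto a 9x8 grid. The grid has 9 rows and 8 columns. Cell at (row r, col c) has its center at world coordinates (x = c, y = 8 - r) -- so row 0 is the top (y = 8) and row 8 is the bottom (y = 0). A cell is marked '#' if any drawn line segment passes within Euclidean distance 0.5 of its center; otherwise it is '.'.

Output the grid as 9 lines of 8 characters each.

Answer: ......#.
..#####.
......#.
......#.
......#.
......#.
.....##.
........
........

Derivation:
Segment 0: (2,7) -> (5,7)
Segment 1: (5,7) -> (6,7)
Segment 2: (6,7) -> (6,8)
Segment 3: (6,8) -> (6,2)
Segment 4: (6,2) -> (5,2)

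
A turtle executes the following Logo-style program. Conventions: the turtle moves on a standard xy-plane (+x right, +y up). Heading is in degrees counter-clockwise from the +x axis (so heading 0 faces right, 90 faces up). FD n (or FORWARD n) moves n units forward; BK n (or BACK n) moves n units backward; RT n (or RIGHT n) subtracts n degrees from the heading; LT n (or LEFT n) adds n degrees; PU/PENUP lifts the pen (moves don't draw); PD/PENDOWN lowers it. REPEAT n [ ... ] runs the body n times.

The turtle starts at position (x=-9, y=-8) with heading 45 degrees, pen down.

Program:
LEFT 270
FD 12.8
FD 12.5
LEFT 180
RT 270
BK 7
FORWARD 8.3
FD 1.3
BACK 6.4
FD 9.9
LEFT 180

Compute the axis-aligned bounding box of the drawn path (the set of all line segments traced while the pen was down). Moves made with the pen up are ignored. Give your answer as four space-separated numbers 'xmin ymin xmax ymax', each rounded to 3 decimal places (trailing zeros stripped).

Answer: -9 -30.203 13.84 -8

Derivation:
Executing turtle program step by step:
Start: pos=(-9,-8), heading=45, pen down
LT 270: heading 45 -> 315
FD 12.8: (-9,-8) -> (0.051,-17.051) [heading=315, draw]
FD 12.5: (0.051,-17.051) -> (8.89,-25.89) [heading=315, draw]
LT 180: heading 315 -> 135
RT 270: heading 135 -> 225
BK 7: (8.89,-25.89) -> (13.84,-20.94) [heading=225, draw]
FD 8.3: (13.84,-20.94) -> (7.971,-26.809) [heading=225, draw]
FD 1.3: (7.971,-26.809) -> (7.051,-27.728) [heading=225, draw]
BK 6.4: (7.051,-27.728) -> (11.577,-23.203) [heading=225, draw]
FD 9.9: (11.577,-23.203) -> (4.576,-30.203) [heading=225, draw]
LT 180: heading 225 -> 45
Final: pos=(4.576,-30.203), heading=45, 7 segment(s) drawn

Segment endpoints: x in {-9, 0.051, 4.576, 7.051, 7.971, 8.89, 11.577, 13.84}, y in {-30.203, -27.728, -26.809, -25.89, -23.203, -20.94, -17.051, -8}
xmin=-9, ymin=-30.203, xmax=13.84, ymax=-8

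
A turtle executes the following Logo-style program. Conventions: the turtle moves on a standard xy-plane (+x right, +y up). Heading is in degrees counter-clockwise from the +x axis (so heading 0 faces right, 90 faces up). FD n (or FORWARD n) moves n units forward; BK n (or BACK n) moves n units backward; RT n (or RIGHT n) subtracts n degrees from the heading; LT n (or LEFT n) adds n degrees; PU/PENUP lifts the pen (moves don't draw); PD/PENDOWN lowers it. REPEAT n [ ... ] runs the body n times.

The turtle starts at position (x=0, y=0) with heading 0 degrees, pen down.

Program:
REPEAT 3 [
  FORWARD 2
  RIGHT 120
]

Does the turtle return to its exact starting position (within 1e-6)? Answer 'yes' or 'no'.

Executing turtle program step by step:
Start: pos=(0,0), heading=0, pen down
REPEAT 3 [
  -- iteration 1/3 --
  FD 2: (0,0) -> (2,0) [heading=0, draw]
  RT 120: heading 0 -> 240
  -- iteration 2/3 --
  FD 2: (2,0) -> (1,-1.732) [heading=240, draw]
  RT 120: heading 240 -> 120
  -- iteration 3/3 --
  FD 2: (1,-1.732) -> (0,0) [heading=120, draw]
  RT 120: heading 120 -> 0
]
Final: pos=(0,0), heading=0, 3 segment(s) drawn

Start position: (0, 0)
Final position: (0, 0)
Distance = 0; < 1e-6 -> CLOSED

Answer: yes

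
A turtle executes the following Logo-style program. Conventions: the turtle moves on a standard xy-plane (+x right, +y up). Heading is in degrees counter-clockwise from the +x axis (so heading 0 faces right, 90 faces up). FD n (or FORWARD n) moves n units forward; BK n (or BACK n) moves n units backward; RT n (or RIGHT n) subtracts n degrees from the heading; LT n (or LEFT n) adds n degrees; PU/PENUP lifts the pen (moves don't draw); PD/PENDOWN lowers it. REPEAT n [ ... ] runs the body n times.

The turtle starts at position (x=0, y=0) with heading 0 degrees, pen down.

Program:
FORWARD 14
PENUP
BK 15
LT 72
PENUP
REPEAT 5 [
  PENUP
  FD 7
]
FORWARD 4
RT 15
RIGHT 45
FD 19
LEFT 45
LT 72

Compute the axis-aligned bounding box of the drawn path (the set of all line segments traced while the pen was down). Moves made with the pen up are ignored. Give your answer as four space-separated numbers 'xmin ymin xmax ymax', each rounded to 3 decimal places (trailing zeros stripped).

Answer: 0 0 14 0

Derivation:
Executing turtle program step by step:
Start: pos=(0,0), heading=0, pen down
FD 14: (0,0) -> (14,0) [heading=0, draw]
PU: pen up
BK 15: (14,0) -> (-1,0) [heading=0, move]
LT 72: heading 0 -> 72
PU: pen up
REPEAT 5 [
  -- iteration 1/5 --
  PU: pen up
  FD 7: (-1,0) -> (1.163,6.657) [heading=72, move]
  -- iteration 2/5 --
  PU: pen up
  FD 7: (1.163,6.657) -> (3.326,13.315) [heading=72, move]
  -- iteration 3/5 --
  PU: pen up
  FD 7: (3.326,13.315) -> (5.489,19.972) [heading=72, move]
  -- iteration 4/5 --
  PU: pen up
  FD 7: (5.489,19.972) -> (7.652,26.63) [heading=72, move]
  -- iteration 5/5 --
  PU: pen up
  FD 7: (7.652,26.63) -> (9.816,33.287) [heading=72, move]
]
FD 4: (9.816,33.287) -> (11.052,37.091) [heading=72, move]
RT 15: heading 72 -> 57
RT 45: heading 57 -> 12
FD 19: (11.052,37.091) -> (29.636,41.042) [heading=12, move]
LT 45: heading 12 -> 57
LT 72: heading 57 -> 129
Final: pos=(29.636,41.042), heading=129, 1 segment(s) drawn

Segment endpoints: x in {0, 14}, y in {0}
xmin=0, ymin=0, xmax=14, ymax=0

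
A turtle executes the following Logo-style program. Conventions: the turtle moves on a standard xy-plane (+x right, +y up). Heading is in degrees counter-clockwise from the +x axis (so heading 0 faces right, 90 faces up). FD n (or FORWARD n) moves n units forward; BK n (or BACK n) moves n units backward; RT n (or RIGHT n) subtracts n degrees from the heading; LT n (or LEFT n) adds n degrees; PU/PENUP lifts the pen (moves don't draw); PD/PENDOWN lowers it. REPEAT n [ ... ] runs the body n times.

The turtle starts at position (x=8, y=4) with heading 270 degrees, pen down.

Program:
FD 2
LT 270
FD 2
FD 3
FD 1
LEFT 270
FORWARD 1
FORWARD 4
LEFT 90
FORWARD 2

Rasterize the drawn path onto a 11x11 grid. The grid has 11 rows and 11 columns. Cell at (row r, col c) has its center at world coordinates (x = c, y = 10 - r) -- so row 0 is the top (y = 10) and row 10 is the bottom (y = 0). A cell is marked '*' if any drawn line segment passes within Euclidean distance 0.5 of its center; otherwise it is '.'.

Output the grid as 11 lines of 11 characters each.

Answer: ...........
...........
...........
***........
..*........
..*........
..*.....*..
..*.....*..
..*******..
...........
...........

Derivation:
Segment 0: (8,4) -> (8,2)
Segment 1: (8,2) -> (6,2)
Segment 2: (6,2) -> (3,2)
Segment 3: (3,2) -> (2,2)
Segment 4: (2,2) -> (2,3)
Segment 5: (2,3) -> (2,7)
Segment 6: (2,7) -> (0,7)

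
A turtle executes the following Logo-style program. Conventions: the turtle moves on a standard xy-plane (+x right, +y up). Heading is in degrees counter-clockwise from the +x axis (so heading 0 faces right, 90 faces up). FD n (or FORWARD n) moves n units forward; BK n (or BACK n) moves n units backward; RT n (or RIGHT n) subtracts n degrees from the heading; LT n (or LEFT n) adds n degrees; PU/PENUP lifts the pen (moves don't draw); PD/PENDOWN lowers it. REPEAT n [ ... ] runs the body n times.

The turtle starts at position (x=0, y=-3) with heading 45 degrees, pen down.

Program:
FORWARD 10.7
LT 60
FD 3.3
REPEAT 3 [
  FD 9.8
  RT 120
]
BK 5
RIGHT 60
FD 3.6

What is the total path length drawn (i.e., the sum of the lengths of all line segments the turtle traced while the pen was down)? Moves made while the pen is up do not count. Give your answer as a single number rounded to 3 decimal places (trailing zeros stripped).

Answer: 52

Derivation:
Executing turtle program step by step:
Start: pos=(0,-3), heading=45, pen down
FD 10.7: (0,-3) -> (7.566,4.566) [heading=45, draw]
LT 60: heading 45 -> 105
FD 3.3: (7.566,4.566) -> (6.712,7.754) [heading=105, draw]
REPEAT 3 [
  -- iteration 1/3 --
  FD 9.8: (6.712,7.754) -> (4.176,17.22) [heading=105, draw]
  RT 120: heading 105 -> 345
  -- iteration 2/3 --
  FD 9.8: (4.176,17.22) -> (13.642,14.683) [heading=345, draw]
  RT 120: heading 345 -> 225
  -- iteration 3/3 --
  FD 9.8: (13.642,14.683) -> (6.712,7.754) [heading=225, draw]
  RT 120: heading 225 -> 105
]
BK 5: (6.712,7.754) -> (8.006,2.924) [heading=105, draw]
RT 60: heading 105 -> 45
FD 3.6: (8.006,2.924) -> (10.552,5.47) [heading=45, draw]
Final: pos=(10.552,5.47), heading=45, 7 segment(s) drawn

Segment lengths:
  seg 1: (0,-3) -> (7.566,4.566), length = 10.7
  seg 2: (7.566,4.566) -> (6.712,7.754), length = 3.3
  seg 3: (6.712,7.754) -> (4.176,17.22), length = 9.8
  seg 4: (4.176,17.22) -> (13.642,14.683), length = 9.8
  seg 5: (13.642,14.683) -> (6.712,7.754), length = 9.8
  seg 6: (6.712,7.754) -> (8.006,2.924), length = 5
  seg 7: (8.006,2.924) -> (10.552,5.47), length = 3.6
Total = 52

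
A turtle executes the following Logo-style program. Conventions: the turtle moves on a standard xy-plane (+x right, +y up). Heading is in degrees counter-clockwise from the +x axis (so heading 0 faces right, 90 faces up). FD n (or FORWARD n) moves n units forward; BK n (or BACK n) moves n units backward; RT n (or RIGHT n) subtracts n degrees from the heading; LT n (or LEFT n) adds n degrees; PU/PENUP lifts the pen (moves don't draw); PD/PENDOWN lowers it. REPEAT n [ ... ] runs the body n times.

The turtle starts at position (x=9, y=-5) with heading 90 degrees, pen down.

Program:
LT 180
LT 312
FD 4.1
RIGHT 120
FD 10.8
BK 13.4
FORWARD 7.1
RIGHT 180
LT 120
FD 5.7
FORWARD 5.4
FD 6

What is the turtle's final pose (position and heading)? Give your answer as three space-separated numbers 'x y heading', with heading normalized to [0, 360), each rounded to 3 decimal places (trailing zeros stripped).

Executing turtle program step by step:
Start: pos=(9,-5), heading=90, pen down
LT 180: heading 90 -> 270
LT 312: heading 270 -> 222
FD 4.1: (9,-5) -> (5.953,-7.743) [heading=222, draw]
RT 120: heading 222 -> 102
FD 10.8: (5.953,-7.743) -> (3.708,2.821) [heading=102, draw]
BK 13.4: (3.708,2.821) -> (6.494,-10.287) [heading=102, draw]
FD 7.1: (6.494,-10.287) -> (5.018,-3.342) [heading=102, draw]
RT 180: heading 102 -> 282
LT 120: heading 282 -> 42
FD 5.7: (5.018,-3.342) -> (9.253,0.472) [heading=42, draw]
FD 5.4: (9.253,0.472) -> (13.266,4.086) [heading=42, draw]
FD 6: (13.266,4.086) -> (17.725,8.1) [heading=42, draw]
Final: pos=(17.725,8.1), heading=42, 7 segment(s) drawn

Answer: 17.725 8.1 42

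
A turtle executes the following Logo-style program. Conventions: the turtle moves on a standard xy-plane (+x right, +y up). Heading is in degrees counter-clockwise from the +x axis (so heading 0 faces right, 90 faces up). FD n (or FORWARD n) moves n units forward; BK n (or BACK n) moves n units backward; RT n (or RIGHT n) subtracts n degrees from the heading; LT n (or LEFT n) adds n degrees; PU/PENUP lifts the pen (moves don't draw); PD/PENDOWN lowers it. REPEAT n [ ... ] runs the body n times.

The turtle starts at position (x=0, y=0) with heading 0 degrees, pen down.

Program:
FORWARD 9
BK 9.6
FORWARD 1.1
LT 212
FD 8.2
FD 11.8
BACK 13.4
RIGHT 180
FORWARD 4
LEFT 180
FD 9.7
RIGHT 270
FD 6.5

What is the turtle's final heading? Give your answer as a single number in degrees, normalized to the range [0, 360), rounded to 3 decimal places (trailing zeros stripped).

Executing turtle program step by step:
Start: pos=(0,0), heading=0, pen down
FD 9: (0,0) -> (9,0) [heading=0, draw]
BK 9.6: (9,0) -> (-0.6,0) [heading=0, draw]
FD 1.1: (-0.6,0) -> (0.5,0) [heading=0, draw]
LT 212: heading 0 -> 212
FD 8.2: (0.5,0) -> (-6.454,-4.345) [heading=212, draw]
FD 11.8: (-6.454,-4.345) -> (-16.461,-10.598) [heading=212, draw]
BK 13.4: (-16.461,-10.598) -> (-5.097,-3.497) [heading=212, draw]
RT 180: heading 212 -> 32
FD 4: (-5.097,-3.497) -> (-1.705,-1.378) [heading=32, draw]
LT 180: heading 32 -> 212
FD 9.7: (-1.705,-1.378) -> (-9.931,-6.518) [heading=212, draw]
RT 270: heading 212 -> 302
FD 6.5: (-9.931,-6.518) -> (-6.487,-12.03) [heading=302, draw]
Final: pos=(-6.487,-12.03), heading=302, 9 segment(s) drawn

Answer: 302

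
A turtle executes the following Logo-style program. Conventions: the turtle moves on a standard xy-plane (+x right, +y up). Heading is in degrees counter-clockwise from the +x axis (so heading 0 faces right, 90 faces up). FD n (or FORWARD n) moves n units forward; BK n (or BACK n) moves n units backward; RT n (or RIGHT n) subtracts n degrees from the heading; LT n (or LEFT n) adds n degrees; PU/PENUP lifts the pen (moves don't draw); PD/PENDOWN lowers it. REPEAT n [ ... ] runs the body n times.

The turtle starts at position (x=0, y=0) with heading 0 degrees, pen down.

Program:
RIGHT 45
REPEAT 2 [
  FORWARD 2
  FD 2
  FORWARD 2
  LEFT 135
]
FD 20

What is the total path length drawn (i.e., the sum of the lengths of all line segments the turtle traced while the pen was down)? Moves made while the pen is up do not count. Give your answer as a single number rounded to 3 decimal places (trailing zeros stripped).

Executing turtle program step by step:
Start: pos=(0,0), heading=0, pen down
RT 45: heading 0 -> 315
REPEAT 2 [
  -- iteration 1/2 --
  FD 2: (0,0) -> (1.414,-1.414) [heading=315, draw]
  FD 2: (1.414,-1.414) -> (2.828,-2.828) [heading=315, draw]
  FD 2: (2.828,-2.828) -> (4.243,-4.243) [heading=315, draw]
  LT 135: heading 315 -> 90
  -- iteration 2/2 --
  FD 2: (4.243,-4.243) -> (4.243,-2.243) [heading=90, draw]
  FD 2: (4.243,-2.243) -> (4.243,-0.243) [heading=90, draw]
  FD 2: (4.243,-0.243) -> (4.243,1.757) [heading=90, draw]
  LT 135: heading 90 -> 225
]
FD 20: (4.243,1.757) -> (-9.899,-12.385) [heading=225, draw]
Final: pos=(-9.899,-12.385), heading=225, 7 segment(s) drawn

Segment lengths:
  seg 1: (0,0) -> (1.414,-1.414), length = 2
  seg 2: (1.414,-1.414) -> (2.828,-2.828), length = 2
  seg 3: (2.828,-2.828) -> (4.243,-4.243), length = 2
  seg 4: (4.243,-4.243) -> (4.243,-2.243), length = 2
  seg 5: (4.243,-2.243) -> (4.243,-0.243), length = 2
  seg 6: (4.243,-0.243) -> (4.243,1.757), length = 2
  seg 7: (4.243,1.757) -> (-9.899,-12.385), length = 20
Total = 32

Answer: 32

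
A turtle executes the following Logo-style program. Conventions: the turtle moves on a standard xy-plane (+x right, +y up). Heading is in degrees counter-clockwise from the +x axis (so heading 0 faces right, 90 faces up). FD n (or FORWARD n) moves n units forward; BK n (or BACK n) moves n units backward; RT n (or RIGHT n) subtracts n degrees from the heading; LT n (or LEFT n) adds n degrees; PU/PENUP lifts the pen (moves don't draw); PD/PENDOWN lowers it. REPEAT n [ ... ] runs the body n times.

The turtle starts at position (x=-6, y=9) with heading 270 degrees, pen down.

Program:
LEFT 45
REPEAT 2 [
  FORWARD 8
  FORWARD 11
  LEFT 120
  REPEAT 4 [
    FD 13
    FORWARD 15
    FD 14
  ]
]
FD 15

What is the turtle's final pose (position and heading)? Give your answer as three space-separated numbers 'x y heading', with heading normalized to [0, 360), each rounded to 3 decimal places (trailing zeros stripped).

Answer: -120.93 128.829 195

Derivation:
Executing turtle program step by step:
Start: pos=(-6,9), heading=270, pen down
LT 45: heading 270 -> 315
REPEAT 2 [
  -- iteration 1/2 --
  FD 8: (-6,9) -> (-0.343,3.343) [heading=315, draw]
  FD 11: (-0.343,3.343) -> (7.435,-4.435) [heading=315, draw]
  LT 120: heading 315 -> 75
  REPEAT 4 [
    -- iteration 1/4 --
    FD 13: (7.435,-4.435) -> (10.8,8.122) [heading=75, draw]
    FD 15: (10.8,8.122) -> (14.682,22.611) [heading=75, draw]
    FD 14: (14.682,22.611) -> (18.305,36.134) [heading=75, draw]
    -- iteration 2/4 --
    FD 13: (18.305,36.134) -> (21.67,48.691) [heading=75, draw]
    FD 15: (21.67,48.691) -> (25.552,63.18) [heading=75, draw]
    FD 14: (25.552,63.18) -> (29.176,76.703) [heading=75, draw]
    -- iteration 3/4 --
    FD 13: (29.176,76.703) -> (32.54,89.26) [heading=75, draw]
    FD 15: (32.54,89.26) -> (36.423,103.749) [heading=75, draw]
    FD 14: (36.423,103.749) -> (40.046,117.272) [heading=75, draw]
    -- iteration 4/4 --
    FD 13: (40.046,117.272) -> (43.411,129.829) [heading=75, draw]
    FD 15: (43.411,129.829) -> (47.293,144.318) [heading=75, draw]
    FD 14: (47.293,144.318) -> (50.917,157.841) [heading=75, draw]
  ]
  -- iteration 2/2 --
  FD 8: (50.917,157.841) -> (52.987,165.568) [heading=75, draw]
  FD 11: (52.987,165.568) -> (55.834,176.193) [heading=75, draw]
  LT 120: heading 75 -> 195
  REPEAT 4 [
    -- iteration 1/4 --
    FD 13: (55.834,176.193) -> (43.277,172.828) [heading=195, draw]
    FD 15: (43.277,172.828) -> (28.788,168.946) [heading=195, draw]
    FD 14: (28.788,168.946) -> (15.265,165.323) [heading=195, draw]
    -- iteration 2/4 --
    FD 13: (15.265,165.323) -> (2.708,161.958) [heading=195, draw]
    FD 15: (2.708,161.958) -> (-11.781,158.076) [heading=195, draw]
    FD 14: (-11.781,158.076) -> (-25.304,154.452) [heading=195, draw]
    -- iteration 3/4 --
    FD 13: (-25.304,154.452) -> (-37.861,151.088) [heading=195, draw]
    FD 15: (-37.861,151.088) -> (-52.35,147.205) [heading=195, draw]
    FD 14: (-52.35,147.205) -> (-65.872,143.582) [heading=195, draw]
    -- iteration 4/4 --
    FD 13: (-65.872,143.582) -> (-78.429,140.217) [heading=195, draw]
    FD 15: (-78.429,140.217) -> (-92.918,136.335) [heading=195, draw]
    FD 14: (-92.918,136.335) -> (-106.441,132.712) [heading=195, draw]
  ]
]
FD 15: (-106.441,132.712) -> (-120.93,128.829) [heading=195, draw]
Final: pos=(-120.93,128.829), heading=195, 29 segment(s) drawn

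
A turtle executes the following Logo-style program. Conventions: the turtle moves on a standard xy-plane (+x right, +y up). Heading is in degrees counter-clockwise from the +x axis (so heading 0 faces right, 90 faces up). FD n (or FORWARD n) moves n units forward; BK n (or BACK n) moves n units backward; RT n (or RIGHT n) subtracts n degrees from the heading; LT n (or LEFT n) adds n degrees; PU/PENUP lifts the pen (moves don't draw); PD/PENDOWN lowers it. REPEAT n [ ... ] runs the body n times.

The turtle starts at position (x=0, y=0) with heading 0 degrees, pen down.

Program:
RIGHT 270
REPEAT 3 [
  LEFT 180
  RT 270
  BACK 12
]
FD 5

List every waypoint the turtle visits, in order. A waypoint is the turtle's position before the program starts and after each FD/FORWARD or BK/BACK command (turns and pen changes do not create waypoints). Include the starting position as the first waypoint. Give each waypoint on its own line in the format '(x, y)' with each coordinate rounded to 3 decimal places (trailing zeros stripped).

Executing turtle program step by step:
Start: pos=(0,0), heading=0, pen down
RT 270: heading 0 -> 90
REPEAT 3 [
  -- iteration 1/3 --
  LT 180: heading 90 -> 270
  RT 270: heading 270 -> 0
  BK 12: (0,0) -> (-12,0) [heading=0, draw]
  -- iteration 2/3 --
  LT 180: heading 0 -> 180
  RT 270: heading 180 -> 270
  BK 12: (-12,0) -> (-12,12) [heading=270, draw]
  -- iteration 3/3 --
  LT 180: heading 270 -> 90
  RT 270: heading 90 -> 180
  BK 12: (-12,12) -> (0,12) [heading=180, draw]
]
FD 5: (0,12) -> (-5,12) [heading=180, draw]
Final: pos=(-5,12), heading=180, 4 segment(s) drawn
Waypoints (5 total):
(0, 0)
(-12, 0)
(-12, 12)
(0, 12)
(-5, 12)

Answer: (0, 0)
(-12, 0)
(-12, 12)
(0, 12)
(-5, 12)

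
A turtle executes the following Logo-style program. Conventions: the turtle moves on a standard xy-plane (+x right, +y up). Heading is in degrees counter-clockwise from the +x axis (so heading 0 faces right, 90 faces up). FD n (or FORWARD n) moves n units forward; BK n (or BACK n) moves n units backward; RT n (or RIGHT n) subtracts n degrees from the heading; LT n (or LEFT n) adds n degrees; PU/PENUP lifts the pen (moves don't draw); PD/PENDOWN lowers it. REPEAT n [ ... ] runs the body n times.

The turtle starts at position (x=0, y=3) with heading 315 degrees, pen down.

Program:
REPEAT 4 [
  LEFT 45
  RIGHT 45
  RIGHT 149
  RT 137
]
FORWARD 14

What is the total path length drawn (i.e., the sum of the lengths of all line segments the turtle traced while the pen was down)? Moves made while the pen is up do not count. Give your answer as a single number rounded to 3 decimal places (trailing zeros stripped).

Executing turtle program step by step:
Start: pos=(0,3), heading=315, pen down
REPEAT 4 [
  -- iteration 1/4 --
  LT 45: heading 315 -> 0
  RT 45: heading 0 -> 315
  RT 149: heading 315 -> 166
  RT 137: heading 166 -> 29
  -- iteration 2/4 --
  LT 45: heading 29 -> 74
  RT 45: heading 74 -> 29
  RT 149: heading 29 -> 240
  RT 137: heading 240 -> 103
  -- iteration 3/4 --
  LT 45: heading 103 -> 148
  RT 45: heading 148 -> 103
  RT 149: heading 103 -> 314
  RT 137: heading 314 -> 177
  -- iteration 4/4 --
  LT 45: heading 177 -> 222
  RT 45: heading 222 -> 177
  RT 149: heading 177 -> 28
  RT 137: heading 28 -> 251
]
FD 14: (0,3) -> (-4.558,-10.237) [heading=251, draw]
Final: pos=(-4.558,-10.237), heading=251, 1 segment(s) drawn

Segment lengths:
  seg 1: (0,3) -> (-4.558,-10.237), length = 14
Total = 14

Answer: 14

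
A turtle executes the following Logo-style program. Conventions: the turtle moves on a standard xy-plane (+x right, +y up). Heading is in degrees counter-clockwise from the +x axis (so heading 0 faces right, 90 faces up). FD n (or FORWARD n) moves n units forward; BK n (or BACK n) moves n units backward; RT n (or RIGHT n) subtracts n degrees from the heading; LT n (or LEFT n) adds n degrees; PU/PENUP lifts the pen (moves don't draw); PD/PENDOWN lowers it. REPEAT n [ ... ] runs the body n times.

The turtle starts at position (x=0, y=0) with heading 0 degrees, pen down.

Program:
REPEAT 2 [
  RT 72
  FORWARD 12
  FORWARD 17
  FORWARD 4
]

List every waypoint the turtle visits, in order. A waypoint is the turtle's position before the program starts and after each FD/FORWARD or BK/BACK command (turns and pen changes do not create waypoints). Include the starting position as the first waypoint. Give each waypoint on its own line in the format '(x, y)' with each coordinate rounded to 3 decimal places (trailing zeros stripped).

Executing turtle program step by step:
Start: pos=(0,0), heading=0, pen down
REPEAT 2 [
  -- iteration 1/2 --
  RT 72: heading 0 -> 288
  FD 12: (0,0) -> (3.708,-11.413) [heading=288, draw]
  FD 17: (3.708,-11.413) -> (8.961,-27.581) [heading=288, draw]
  FD 4: (8.961,-27.581) -> (10.198,-31.385) [heading=288, draw]
  -- iteration 2/2 --
  RT 72: heading 288 -> 216
  FD 12: (10.198,-31.385) -> (0.489,-38.438) [heading=216, draw]
  FD 17: (0.489,-38.438) -> (-13.264,-48.431) [heading=216, draw]
  FD 4: (-13.264,-48.431) -> (-16.5,-50.782) [heading=216, draw]
]
Final: pos=(-16.5,-50.782), heading=216, 6 segment(s) drawn
Waypoints (7 total):
(0, 0)
(3.708, -11.413)
(8.961, -27.581)
(10.198, -31.385)
(0.489, -38.438)
(-13.264, -48.431)
(-16.5, -50.782)

Answer: (0, 0)
(3.708, -11.413)
(8.961, -27.581)
(10.198, -31.385)
(0.489, -38.438)
(-13.264, -48.431)
(-16.5, -50.782)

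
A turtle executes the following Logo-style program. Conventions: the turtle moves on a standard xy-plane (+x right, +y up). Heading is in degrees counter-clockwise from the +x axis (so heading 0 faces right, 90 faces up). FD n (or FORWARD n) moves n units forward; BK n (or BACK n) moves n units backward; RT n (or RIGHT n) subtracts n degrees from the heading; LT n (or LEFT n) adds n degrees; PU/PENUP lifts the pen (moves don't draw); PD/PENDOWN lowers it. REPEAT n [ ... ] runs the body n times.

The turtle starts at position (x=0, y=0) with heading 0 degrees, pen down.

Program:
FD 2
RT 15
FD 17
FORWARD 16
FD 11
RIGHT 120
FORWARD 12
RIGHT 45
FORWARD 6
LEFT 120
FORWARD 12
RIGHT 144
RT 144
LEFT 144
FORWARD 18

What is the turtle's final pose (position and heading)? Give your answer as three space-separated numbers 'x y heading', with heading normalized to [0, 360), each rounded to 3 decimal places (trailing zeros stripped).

Answer: 19.572 -22.944 156

Derivation:
Executing turtle program step by step:
Start: pos=(0,0), heading=0, pen down
FD 2: (0,0) -> (2,0) [heading=0, draw]
RT 15: heading 0 -> 345
FD 17: (2,0) -> (18.421,-4.4) [heading=345, draw]
FD 16: (18.421,-4.4) -> (33.876,-8.541) [heading=345, draw]
FD 11: (33.876,-8.541) -> (44.501,-11.388) [heading=345, draw]
RT 120: heading 345 -> 225
FD 12: (44.501,-11.388) -> (36.015,-19.873) [heading=225, draw]
RT 45: heading 225 -> 180
FD 6: (36.015,-19.873) -> (30.015,-19.873) [heading=180, draw]
LT 120: heading 180 -> 300
FD 12: (30.015,-19.873) -> (36.015,-30.266) [heading=300, draw]
RT 144: heading 300 -> 156
RT 144: heading 156 -> 12
LT 144: heading 12 -> 156
FD 18: (36.015,-30.266) -> (19.572,-22.944) [heading=156, draw]
Final: pos=(19.572,-22.944), heading=156, 8 segment(s) drawn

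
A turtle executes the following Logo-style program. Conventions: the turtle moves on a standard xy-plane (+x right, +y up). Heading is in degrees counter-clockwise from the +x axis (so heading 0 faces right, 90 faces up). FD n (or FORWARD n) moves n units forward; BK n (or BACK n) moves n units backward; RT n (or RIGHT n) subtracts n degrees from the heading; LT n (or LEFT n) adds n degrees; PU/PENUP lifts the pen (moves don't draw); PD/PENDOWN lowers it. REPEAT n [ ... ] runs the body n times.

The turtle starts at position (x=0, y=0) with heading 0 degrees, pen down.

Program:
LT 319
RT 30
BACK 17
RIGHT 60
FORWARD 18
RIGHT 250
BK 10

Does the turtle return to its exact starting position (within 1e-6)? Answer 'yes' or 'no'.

Executing turtle program step by step:
Start: pos=(0,0), heading=0, pen down
LT 319: heading 0 -> 319
RT 30: heading 319 -> 289
BK 17: (0,0) -> (-5.535,16.074) [heading=289, draw]
RT 60: heading 289 -> 229
FD 18: (-5.535,16.074) -> (-17.344,2.489) [heading=229, draw]
RT 250: heading 229 -> 339
BK 10: (-17.344,2.489) -> (-26.68,6.073) [heading=339, draw]
Final: pos=(-26.68,6.073), heading=339, 3 segment(s) drawn

Start position: (0, 0)
Final position: (-26.68, 6.073)
Distance = 27.362; >= 1e-6 -> NOT closed

Answer: no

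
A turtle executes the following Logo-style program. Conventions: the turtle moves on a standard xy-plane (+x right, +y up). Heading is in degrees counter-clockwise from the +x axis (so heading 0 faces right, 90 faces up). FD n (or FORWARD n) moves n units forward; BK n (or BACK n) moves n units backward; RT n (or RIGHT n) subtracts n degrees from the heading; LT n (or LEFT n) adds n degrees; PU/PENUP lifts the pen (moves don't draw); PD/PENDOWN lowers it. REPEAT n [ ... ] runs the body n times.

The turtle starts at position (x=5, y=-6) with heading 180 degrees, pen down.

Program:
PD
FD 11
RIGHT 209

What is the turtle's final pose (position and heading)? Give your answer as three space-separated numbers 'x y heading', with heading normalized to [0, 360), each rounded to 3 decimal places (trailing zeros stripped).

Executing turtle program step by step:
Start: pos=(5,-6), heading=180, pen down
PD: pen down
FD 11: (5,-6) -> (-6,-6) [heading=180, draw]
RT 209: heading 180 -> 331
Final: pos=(-6,-6), heading=331, 1 segment(s) drawn

Answer: -6 -6 331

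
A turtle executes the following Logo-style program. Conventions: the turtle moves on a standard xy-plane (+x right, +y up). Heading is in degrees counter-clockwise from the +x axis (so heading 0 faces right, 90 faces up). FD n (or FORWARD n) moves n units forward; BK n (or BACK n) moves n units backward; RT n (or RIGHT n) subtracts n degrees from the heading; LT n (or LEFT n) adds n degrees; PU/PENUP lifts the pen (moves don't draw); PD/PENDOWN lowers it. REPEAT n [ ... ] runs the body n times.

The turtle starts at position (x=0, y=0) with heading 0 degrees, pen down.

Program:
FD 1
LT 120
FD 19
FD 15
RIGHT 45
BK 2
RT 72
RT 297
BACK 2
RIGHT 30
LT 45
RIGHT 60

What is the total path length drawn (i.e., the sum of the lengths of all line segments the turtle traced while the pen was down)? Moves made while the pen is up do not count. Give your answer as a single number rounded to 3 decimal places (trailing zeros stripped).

Answer: 39

Derivation:
Executing turtle program step by step:
Start: pos=(0,0), heading=0, pen down
FD 1: (0,0) -> (1,0) [heading=0, draw]
LT 120: heading 0 -> 120
FD 19: (1,0) -> (-8.5,16.454) [heading=120, draw]
FD 15: (-8.5,16.454) -> (-16,29.445) [heading=120, draw]
RT 45: heading 120 -> 75
BK 2: (-16,29.445) -> (-16.518,27.513) [heading=75, draw]
RT 72: heading 75 -> 3
RT 297: heading 3 -> 66
BK 2: (-16.518,27.513) -> (-17.331,25.686) [heading=66, draw]
RT 30: heading 66 -> 36
LT 45: heading 36 -> 81
RT 60: heading 81 -> 21
Final: pos=(-17.331,25.686), heading=21, 5 segment(s) drawn

Segment lengths:
  seg 1: (0,0) -> (1,0), length = 1
  seg 2: (1,0) -> (-8.5,16.454), length = 19
  seg 3: (-8.5,16.454) -> (-16,29.445), length = 15
  seg 4: (-16,29.445) -> (-16.518,27.513), length = 2
  seg 5: (-16.518,27.513) -> (-17.331,25.686), length = 2
Total = 39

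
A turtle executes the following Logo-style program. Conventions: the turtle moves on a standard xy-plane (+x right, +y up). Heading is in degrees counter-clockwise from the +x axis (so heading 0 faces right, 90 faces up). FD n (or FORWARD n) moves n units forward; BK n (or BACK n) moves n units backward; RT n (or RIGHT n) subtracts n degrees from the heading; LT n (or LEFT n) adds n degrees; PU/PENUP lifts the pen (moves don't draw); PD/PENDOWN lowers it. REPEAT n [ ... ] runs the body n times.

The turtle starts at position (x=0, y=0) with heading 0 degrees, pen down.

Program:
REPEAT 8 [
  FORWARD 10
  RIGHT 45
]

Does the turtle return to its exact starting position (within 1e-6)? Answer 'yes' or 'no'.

Answer: yes

Derivation:
Executing turtle program step by step:
Start: pos=(0,0), heading=0, pen down
REPEAT 8 [
  -- iteration 1/8 --
  FD 10: (0,0) -> (10,0) [heading=0, draw]
  RT 45: heading 0 -> 315
  -- iteration 2/8 --
  FD 10: (10,0) -> (17.071,-7.071) [heading=315, draw]
  RT 45: heading 315 -> 270
  -- iteration 3/8 --
  FD 10: (17.071,-7.071) -> (17.071,-17.071) [heading=270, draw]
  RT 45: heading 270 -> 225
  -- iteration 4/8 --
  FD 10: (17.071,-17.071) -> (10,-24.142) [heading=225, draw]
  RT 45: heading 225 -> 180
  -- iteration 5/8 --
  FD 10: (10,-24.142) -> (0,-24.142) [heading=180, draw]
  RT 45: heading 180 -> 135
  -- iteration 6/8 --
  FD 10: (0,-24.142) -> (-7.071,-17.071) [heading=135, draw]
  RT 45: heading 135 -> 90
  -- iteration 7/8 --
  FD 10: (-7.071,-17.071) -> (-7.071,-7.071) [heading=90, draw]
  RT 45: heading 90 -> 45
  -- iteration 8/8 --
  FD 10: (-7.071,-7.071) -> (0,0) [heading=45, draw]
  RT 45: heading 45 -> 0
]
Final: pos=(0,0), heading=0, 8 segment(s) drawn

Start position: (0, 0)
Final position: (0, 0)
Distance = 0; < 1e-6 -> CLOSED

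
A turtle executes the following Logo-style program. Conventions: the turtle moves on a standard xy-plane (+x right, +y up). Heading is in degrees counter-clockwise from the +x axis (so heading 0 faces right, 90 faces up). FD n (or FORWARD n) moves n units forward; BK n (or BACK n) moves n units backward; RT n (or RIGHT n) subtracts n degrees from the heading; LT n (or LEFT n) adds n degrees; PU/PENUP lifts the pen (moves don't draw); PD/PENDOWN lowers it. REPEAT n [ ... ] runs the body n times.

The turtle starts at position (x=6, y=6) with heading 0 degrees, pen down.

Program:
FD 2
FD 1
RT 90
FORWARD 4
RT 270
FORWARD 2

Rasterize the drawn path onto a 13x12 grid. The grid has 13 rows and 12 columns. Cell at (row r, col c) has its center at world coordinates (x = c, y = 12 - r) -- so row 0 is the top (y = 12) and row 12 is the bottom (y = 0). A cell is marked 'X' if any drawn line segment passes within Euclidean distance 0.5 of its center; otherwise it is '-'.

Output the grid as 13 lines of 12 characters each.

Segment 0: (6,6) -> (8,6)
Segment 1: (8,6) -> (9,6)
Segment 2: (9,6) -> (9,2)
Segment 3: (9,2) -> (11,2)

Answer: ------------
------------
------------
------------
------------
------------
------XXXX--
---------X--
---------X--
---------X--
---------XXX
------------
------------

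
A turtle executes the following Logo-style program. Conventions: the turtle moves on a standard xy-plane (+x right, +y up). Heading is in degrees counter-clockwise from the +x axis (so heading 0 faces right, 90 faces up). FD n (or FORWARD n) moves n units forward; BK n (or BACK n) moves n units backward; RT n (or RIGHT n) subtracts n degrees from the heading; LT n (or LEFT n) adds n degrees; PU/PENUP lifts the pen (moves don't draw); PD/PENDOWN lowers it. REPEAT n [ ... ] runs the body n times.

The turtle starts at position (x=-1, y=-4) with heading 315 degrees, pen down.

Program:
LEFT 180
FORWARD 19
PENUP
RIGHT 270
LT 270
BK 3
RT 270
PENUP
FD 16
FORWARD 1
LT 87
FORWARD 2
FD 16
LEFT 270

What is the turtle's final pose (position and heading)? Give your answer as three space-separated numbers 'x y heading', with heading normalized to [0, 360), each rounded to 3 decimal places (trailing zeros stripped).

Answer: -12.29 -18.084 222

Derivation:
Executing turtle program step by step:
Start: pos=(-1,-4), heading=315, pen down
LT 180: heading 315 -> 135
FD 19: (-1,-4) -> (-14.435,9.435) [heading=135, draw]
PU: pen up
RT 270: heading 135 -> 225
LT 270: heading 225 -> 135
BK 3: (-14.435,9.435) -> (-12.314,7.314) [heading=135, move]
RT 270: heading 135 -> 225
PU: pen up
FD 16: (-12.314,7.314) -> (-23.627,-4) [heading=225, move]
FD 1: (-23.627,-4) -> (-24.335,-4.707) [heading=225, move]
LT 87: heading 225 -> 312
FD 2: (-24.335,-4.707) -> (-22.996,-6.193) [heading=312, move]
FD 16: (-22.996,-6.193) -> (-12.29,-18.084) [heading=312, move]
LT 270: heading 312 -> 222
Final: pos=(-12.29,-18.084), heading=222, 1 segment(s) drawn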